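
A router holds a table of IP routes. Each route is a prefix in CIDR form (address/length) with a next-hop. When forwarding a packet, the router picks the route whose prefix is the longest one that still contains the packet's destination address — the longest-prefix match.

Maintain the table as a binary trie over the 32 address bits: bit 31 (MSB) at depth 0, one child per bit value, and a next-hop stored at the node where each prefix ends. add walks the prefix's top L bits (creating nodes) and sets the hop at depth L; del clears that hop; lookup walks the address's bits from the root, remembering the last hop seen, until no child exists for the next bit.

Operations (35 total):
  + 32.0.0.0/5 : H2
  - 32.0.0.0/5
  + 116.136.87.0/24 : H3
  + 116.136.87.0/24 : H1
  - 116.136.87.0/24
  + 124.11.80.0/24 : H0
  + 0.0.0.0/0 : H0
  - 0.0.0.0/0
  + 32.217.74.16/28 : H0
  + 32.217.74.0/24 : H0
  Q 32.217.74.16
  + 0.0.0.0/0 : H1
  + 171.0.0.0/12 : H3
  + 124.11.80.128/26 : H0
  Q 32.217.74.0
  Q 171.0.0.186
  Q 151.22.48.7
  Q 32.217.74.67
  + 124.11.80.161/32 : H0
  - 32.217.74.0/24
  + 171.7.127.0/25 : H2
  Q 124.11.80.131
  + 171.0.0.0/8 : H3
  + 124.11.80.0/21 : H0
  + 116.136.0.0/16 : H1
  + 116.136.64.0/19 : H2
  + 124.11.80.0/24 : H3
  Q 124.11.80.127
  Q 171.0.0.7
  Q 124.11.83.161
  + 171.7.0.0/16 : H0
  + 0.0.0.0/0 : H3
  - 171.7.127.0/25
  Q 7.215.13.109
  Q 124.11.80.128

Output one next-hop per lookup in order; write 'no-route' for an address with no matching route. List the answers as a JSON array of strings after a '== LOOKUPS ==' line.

Trace:
  + 32.0.0.0/5 (H2) depth=5
  del 32.0.0.0/5 (clear depth 5)
  + 116.136.87.0/24 (H3) depth=24
  + 116.136.87.0/24 (H1) depth=24
  del 116.136.87.0/24 (clear depth 24)
  + 124.11.80.0/24 (H0) depth=24
  + 0.0.0.0/0 (H0) depth=0
  del 0.0.0.0/0 (clear depth 0)
  + 32.217.74.16/28 (H0) depth=28
  + 32.217.74.0/24 (H0) depth=24
  ? 32.217.74.16  path d0:-→d1:-→d2:-→d3:-→d4:-→d5:-→d6:-→d7:-→d8:-→d9:-→d10:-→d11:-→d12:-→d13:-→d14:-→d15:-→d16:-→d17:-→d18:-→d19:-→d20:-→d21:-→d22:-→d23:-→d24:H0→d25:-→d26:-→d27:-→d28:H0  best=H0
  + 0.0.0.0/0 (H1) depth=0
  + 171.0.0.0/12 (H3) depth=12
  + 124.11.80.128/26 (H0) depth=26
  ? 32.217.74.0  path d0:H1→d1:-→d2:-→d3:-→d4:-→d5:-→d6:-→d7:-→d8:-→d9:-→d10:-→d11:-→d12:-→d13:-→d14:-→d15:-→d16:-→d17:-→d18:-→d19:-→d20:-→d21:-→d22:-→d23:-→d24:H0→d25:-→d26:-→d27:-  best=H0
  ? 171.0.0.186  path d0:H1→d1:-→d2:-→d3:-→d4:-→d5:-→d6:-→d7:-→d8:-→d9:-→d10:-→d11:-→d12:H3  best=H3
  ? 151.22.48.7  path d0:H1→d1:-→d2:-  best=H1
  ? 32.217.74.67  path d0:H1→d1:-→d2:-→d3:-→d4:-→d5:-→d6:-→d7:-→d8:-→d9:-→d10:-→d11:-→d12:-→d13:-→d14:-→d15:-→d16:-→d17:-→d18:-→d19:-→d20:-→d21:-→d22:-→d23:-→d24:H0→d25:-  best=H0
  + 124.11.80.161/32 (H0) depth=32
  del 32.217.74.0/24 (clear depth 24)
  + 171.7.127.0/25 (H2) depth=25
  ? 124.11.80.131  path d0:H1→d1:-→d2:-→d3:-→d4:-→d5:-→d6:-→d7:-→d8:-→d9:-→d10:-→d11:-→d12:-→d13:-→d14:-→d15:-→d16:-→d17:-→d18:-→d19:-→d20:-→d21:-→d22:-→d23:-→d24:H0→d25:-→d26:H0  best=H0
  + 171.0.0.0/8 (H3) depth=8
  + 124.11.80.0/21 (H0) depth=21
  + 116.136.0.0/16 (H1) depth=16
  + 116.136.64.0/19 (H2) depth=19
  + 124.11.80.0/24 (H3) depth=24
  ? 124.11.80.127  path d0:H1→d1:-→d2:-→d3:-→d4:-→d5:-→d6:-→d7:-→d8:-→d9:-→d10:-→d11:-→d12:-→d13:-→d14:-→d15:-→d16:-→d17:-→d18:-→d19:-→d20:-→d21:H0→d22:-→d23:-→d24:H3  best=H3
  ? 171.0.0.7  path d0:H1→d1:-→d2:-→d3:-→d4:-→d5:-→d6:-→d7:-→d8:H3→d9:-→d10:-→d11:-→d12:H3→d13:-  best=H3
  ? 124.11.83.161  path d0:H1→d1:-→d2:-→d3:-→d4:-→d5:-→d6:-→d7:-→d8:-→d9:-→d10:-→d11:-→d12:-→d13:-→d14:-→d15:-→d16:-→d17:-→d18:-→d19:-→d20:-→d21:H0→d22:-  best=H0
  + 171.7.0.0/16 (H0) depth=16
  + 0.0.0.0/0 (H3) depth=0
  del 171.7.127.0/25 (clear depth 25)
  ? 7.215.13.109  path d0:H3→d1:-→d2:-  best=H3
  ? 124.11.80.128  path d0:H3→d1:-→d2:-→d3:-→d4:-→d5:-→d6:-→d7:-→d8:-→d9:-→d10:-→d11:-→d12:-→d13:-→d14:-→d15:-→d16:-→d17:-→d18:-→d19:-→d20:-→d21:H0→d22:-→d23:-→d24:H3→d25:-→d26:H0  best=H0

== LOOKUPS ==
["H0","H0","H3","H1","H0","H0","H3","H3","H0","H3","H0"]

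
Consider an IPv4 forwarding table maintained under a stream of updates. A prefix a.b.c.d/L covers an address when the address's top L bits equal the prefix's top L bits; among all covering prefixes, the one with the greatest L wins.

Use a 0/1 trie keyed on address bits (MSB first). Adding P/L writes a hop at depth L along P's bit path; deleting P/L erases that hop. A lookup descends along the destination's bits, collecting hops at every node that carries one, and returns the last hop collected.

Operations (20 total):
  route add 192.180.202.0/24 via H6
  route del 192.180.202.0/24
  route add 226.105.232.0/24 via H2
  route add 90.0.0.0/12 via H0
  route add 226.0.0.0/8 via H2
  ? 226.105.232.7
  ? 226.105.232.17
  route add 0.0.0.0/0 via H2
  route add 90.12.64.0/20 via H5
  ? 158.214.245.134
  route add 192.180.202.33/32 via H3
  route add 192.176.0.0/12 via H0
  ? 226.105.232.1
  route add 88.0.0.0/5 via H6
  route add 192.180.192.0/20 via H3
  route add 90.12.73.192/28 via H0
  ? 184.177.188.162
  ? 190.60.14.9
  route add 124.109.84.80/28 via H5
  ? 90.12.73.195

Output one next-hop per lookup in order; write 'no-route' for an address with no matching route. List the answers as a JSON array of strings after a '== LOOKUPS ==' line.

Process each operation:
  + 192.180.202.0/24 (H6) depth=24
  - 192.180.202.0/24 clear@24
  + 226.105.232.0/24 (H2) depth=24
  + 90.0.0.0/12 (H0) depth=12
  + 226.0.0.0/8 (H2) depth=8
  ? 226.105.232.7  path d0:-→d1:-→d2:-→d3:-→d4:-→d5:-→d6:-→d7:-→d8:H2→d9:-→d10:-→d11:-→d12:-→d13:-→d14:-→d15:-→d16:-→d17:-→d18:-→d19:-→d20:-→d21:-→d22:-→d23:-→d24:H2  best=H2
  ? 226.105.232.17  path d0:-→d1:-→d2:-→d3:-→d4:-→d5:-→d6:-→d7:-→d8:H2→d9:-→d10:-→d11:-→d12:-→d13:-→d14:-→d15:-→d16:-→d17:-→d18:-→d19:-→d20:-→d21:-→d22:-→d23:-→d24:H2  best=H2
  + 0.0.0.0/0 (H2) depth=0
  + 90.12.64.0/20 (H5) depth=20
  ? 158.214.245.134  path d0:H2→d1:-  best=H2
  + 192.180.202.33/32 (H3) depth=32
  + 192.176.0.0/12 (H0) depth=12
  ? 226.105.232.1  path d0:H2→d1:-→d2:-→d3:-→d4:-→d5:-→d6:-→d7:-→d8:H2→d9:-→d10:-→d11:-→d12:-→d13:-→d14:-→d15:-→d16:-→d17:-→d18:-→d19:-→d20:-→d21:-→d22:-→d23:-→d24:H2  best=H2
  + 88.0.0.0/5 (H6) depth=5
  + 192.180.192.0/20 (H3) depth=20
  + 90.12.73.192/28 (H0) depth=28
  ? 184.177.188.162  path d0:H2→d1:-  best=H2
  ? 190.60.14.9  path d0:H2→d1:-  best=H2
  + 124.109.84.80/28 (H5) depth=28
  ? 90.12.73.195  path d0:H2→d1:-→d2:-→d3:-→d4:-→d5:H6→d6:-→d7:-→d8:-→d9:-→d10:-→d11:-→d12:H0→d13:-→d14:-→d15:-→d16:-→d17:-→d18:-→d19:-→d20:H5→d21:-→d22:-→d23:-→d24:-→d25:-→d26:-→d27:-→d28:H0  best=H0

== LOOKUPS ==
["H2","H2","H2","H2","H2","H2","H0"]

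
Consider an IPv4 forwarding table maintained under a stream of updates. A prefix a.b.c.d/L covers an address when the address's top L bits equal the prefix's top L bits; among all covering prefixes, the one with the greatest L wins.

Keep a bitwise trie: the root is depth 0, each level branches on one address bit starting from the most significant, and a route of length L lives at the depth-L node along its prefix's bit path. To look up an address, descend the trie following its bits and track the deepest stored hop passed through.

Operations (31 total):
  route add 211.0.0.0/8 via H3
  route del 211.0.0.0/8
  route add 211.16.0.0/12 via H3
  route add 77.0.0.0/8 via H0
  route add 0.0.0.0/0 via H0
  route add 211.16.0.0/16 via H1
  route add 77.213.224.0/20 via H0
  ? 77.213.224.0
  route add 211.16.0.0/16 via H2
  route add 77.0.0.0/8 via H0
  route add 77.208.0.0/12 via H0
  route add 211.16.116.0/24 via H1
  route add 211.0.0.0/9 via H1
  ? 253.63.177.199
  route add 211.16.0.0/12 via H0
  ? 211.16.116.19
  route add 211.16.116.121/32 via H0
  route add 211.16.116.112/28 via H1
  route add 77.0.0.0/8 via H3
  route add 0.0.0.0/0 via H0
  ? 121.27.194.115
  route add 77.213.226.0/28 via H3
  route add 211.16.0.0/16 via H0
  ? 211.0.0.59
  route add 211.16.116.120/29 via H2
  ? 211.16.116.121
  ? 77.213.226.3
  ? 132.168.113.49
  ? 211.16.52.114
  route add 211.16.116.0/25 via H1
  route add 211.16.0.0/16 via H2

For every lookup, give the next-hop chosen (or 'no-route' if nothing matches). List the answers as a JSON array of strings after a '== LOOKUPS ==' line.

Apply in order:
  add 211.0.0.0/8 -> H3 at depth 8
  - 211.0.0.0/8 clear@8
  add 211.16.0.0/12 -> H3 at depth 12
  add 77.0.0.0/8 -> H0 at depth 8
  add 0.0.0.0/0 -> H0 at depth 0
  add 211.16.0.0/16 -> H1 at depth 16
  add 77.213.224.0/20 -> H0 at depth 20
  ? 77.213.224.0  path d0:H0→d1:-→d2:-→d3:-→d4:-→d5:-→d6:-→d7:-→d8:H0→d9:-→d10:-→d11:-→d12:-→d13:-→d14:-→d15:-→d16:-→d17:-→d18:-→d19:-→d20:H0  best=H0
  add 211.16.0.0/16 -> H2 at depth 16
  add 77.0.0.0/8 -> H0 at depth 8
  add 77.208.0.0/12 -> H0 at depth 12
  add 211.16.116.0/24 -> H1 at depth 24
  add 211.0.0.0/9 -> H1 at depth 9
  ? 253.63.177.199  path d0:H0→d1:-→d2:-  best=H0
  add 211.16.0.0/12 -> H0 at depth 12
  ? 211.16.116.19  path d0:H0→d1:-→d2:-→d3:-→d4:-→d5:-→d6:-→d7:-→d8:-→d9:H1→d10:-→d11:-→d12:H0→d13:-→d14:-→d15:-→d16:H2→d17:-→d18:-→d19:-→d20:-→d21:-→d22:-→d23:-→d24:H1  best=H1
  add 211.16.116.121/32 -> H0 at depth 32
  add 211.16.116.112/28 -> H1 at depth 28
  add 77.0.0.0/8 -> H3 at depth 8
  add 0.0.0.0/0 -> H0 at depth 0
  ? 121.27.194.115  path d0:H0→d1:-→d2:-  best=H0
  add 77.213.226.0/28 -> H3 at depth 28
  add 211.16.0.0/16 -> H0 at depth 16
  ? 211.0.0.59  path d0:H0→d1:-→d2:-→d3:-→d4:-→d5:-→d6:-→d7:-→d8:-→d9:H1→d10:-→d11:-  best=H1
  add 211.16.116.120/29 -> H2 at depth 29
  ? 211.16.116.121  path d0:H0→d1:-→d2:-→d3:-→d4:-→d5:-→d6:-→d7:-→d8:-→d9:H1→d10:-→d11:-→d12:H0→d13:-→d14:-→d15:-→d16:H0→d17:-→d18:-→d19:-→d20:-→d21:-→d22:-→d23:-→d24:H1→d25:-→d26:-→d27:-→d28:H1→d29:H2→d30:-→d31:-→d32:H0  best=H0
  ? 77.213.226.3  path d0:H0→d1:-→d2:-→d3:-→d4:-→d5:-→d6:-→d7:-→d8:H3→d9:-→d10:-→d11:-→d12:H0→d13:-→d14:-→d15:-→d16:-→d17:-→d18:-→d19:-→d20:H0→d21:-→d22:-→d23:-→d24:-→d25:-→d26:-→d27:-→d28:H3  best=H3
  ? 132.168.113.49  path d0:H0→d1:-  best=H0
  ? 211.16.52.114  path d0:H0→d1:-→d2:-→d3:-→d4:-→d5:-→d6:-→d7:-→d8:-→d9:H1→d10:-→d11:-→d12:H0→d13:-→d14:-→d15:-→d16:H0→d17:-  best=H0
  add 211.16.116.0/25 -> H1 at depth 25
  add 211.16.0.0/16 -> H2 at depth 16

== LOOKUPS ==
["H0","H0","H1","H0","H1","H0","H3","H0","H0"]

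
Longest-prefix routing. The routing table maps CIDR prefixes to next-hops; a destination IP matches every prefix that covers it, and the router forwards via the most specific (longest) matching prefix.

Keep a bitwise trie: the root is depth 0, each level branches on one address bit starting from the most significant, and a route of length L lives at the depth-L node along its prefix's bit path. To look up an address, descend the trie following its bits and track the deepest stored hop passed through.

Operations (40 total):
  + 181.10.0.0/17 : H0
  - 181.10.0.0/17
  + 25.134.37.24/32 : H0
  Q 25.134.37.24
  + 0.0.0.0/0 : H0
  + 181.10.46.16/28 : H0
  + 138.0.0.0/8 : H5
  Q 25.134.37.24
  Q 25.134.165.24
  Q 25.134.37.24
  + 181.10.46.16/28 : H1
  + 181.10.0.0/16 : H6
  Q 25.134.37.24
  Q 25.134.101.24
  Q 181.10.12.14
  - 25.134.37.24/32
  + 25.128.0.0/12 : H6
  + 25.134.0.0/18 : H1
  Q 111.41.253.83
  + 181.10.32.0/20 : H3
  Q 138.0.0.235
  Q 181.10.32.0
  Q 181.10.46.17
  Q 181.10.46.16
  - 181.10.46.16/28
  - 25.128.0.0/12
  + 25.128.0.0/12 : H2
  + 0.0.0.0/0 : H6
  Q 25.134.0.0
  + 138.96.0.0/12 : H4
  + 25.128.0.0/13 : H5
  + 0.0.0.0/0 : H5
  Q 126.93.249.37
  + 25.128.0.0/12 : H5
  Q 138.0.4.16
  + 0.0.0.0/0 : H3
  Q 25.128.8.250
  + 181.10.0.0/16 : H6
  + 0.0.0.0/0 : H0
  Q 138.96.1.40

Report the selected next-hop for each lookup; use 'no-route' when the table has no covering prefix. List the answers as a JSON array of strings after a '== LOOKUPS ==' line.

Trace:
  + 181.10.0.0/17 (H0) depth=17
  del 181.10.0.0/17 (clear depth 17)
  + 25.134.37.24/32 (H0) depth=32
  Q 25.134.37.24: descend 00011001100001100010010100011000 ; hops seen [H0] ; pick H0
  + 0.0.0.0/0 (H0) depth=0
  + 181.10.46.16/28 (H0) depth=28
  + 138.0.0.0/8 (H5) depth=8
  Q 25.134.37.24: descend 00011001100001100010010100011000 ; hops seen [H0,H0] ; pick H0
  Q 25.134.165.24: descend 0001100110000110 ; hops seen [H0] ; pick H0
  Q 25.134.37.24: descend 00011001100001100010010100011000 ; hops seen [H0,H0] ; pick H0
  + 181.10.46.16/28 (H1) depth=28
  + 181.10.0.0/16 (H6) depth=16
  Q 25.134.37.24: descend 00011001100001100010010100011000 ; hops seen [H0,H0] ; pick H0
  Q 25.134.101.24: descend 00011001100001100 ; hops seen [H0] ; pick H0
  Q 181.10.12.14: descend 101101010000101000 ; hops seen [H0,H6] ; pick H6
  del 25.134.37.24/32 (clear depth 32)
  + 25.128.0.0/12 (H6) depth=12
  + 25.134.0.0/18 (H1) depth=18
  Q 111.41.253.83: descend 0 ; hops seen [H0] ; pick H0
  + 181.10.32.0/20 (H3) depth=20
  Q 138.0.0.235: descend 10001010 ; hops seen [H0,H5] ; pick H5
  Q 181.10.32.0: descend 10110101000010100010 ; hops seen [H0,H6,H3] ; pick H3
  Q 181.10.46.17: descend 1011010100001010001011100001 ; hops seen [H0,H6,H3,H1] ; pick H1
  Q 181.10.46.16: descend 1011010100001010001011100001 ; hops seen [H0,H6,H3,H1] ; pick H1
  del 181.10.46.16/28 (clear depth 28)
  del 25.128.0.0/12 (clear depth 12)
  + 25.128.0.0/12 (H2) depth=12
  + 0.0.0.0/0 (H6) depth=0
  Q 25.134.0.0: descend 000110011000011000 ; hops seen [H6,H2,H1] ; pick H1
  + 138.96.0.0/12 (H4) depth=12
  + 25.128.0.0/13 (H5) depth=13
  + 0.0.0.0/0 (H5) depth=0
  Q 126.93.249.37: descend 0 ; hops seen [H5] ; pick H5
  + 25.128.0.0/12 (H5) depth=12
  Q 138.0.4.16: descend 100010100 ; hops seen [H5,H5] ; pick H5
  + 0.0.0.0/0 (H3) depth=0
  Q 25.128.8.250: descend 0001100110000 ; hops seen [H3,H5,H5] ; pick H5
  + 181.10.0.0/16 (H6) depth=16
  + 0.0.0.0/0 (H0) depth=0
  Q 138.96.1.40: descend 100010100110 ; hops seen [H0,H5,H4] ; pick H4

== LOOKUPS ==
["H0","H0","H0","H0","H0","H0","H6","H0","H5","H3","H1","H1","H1","H5","H5","H5","H4"]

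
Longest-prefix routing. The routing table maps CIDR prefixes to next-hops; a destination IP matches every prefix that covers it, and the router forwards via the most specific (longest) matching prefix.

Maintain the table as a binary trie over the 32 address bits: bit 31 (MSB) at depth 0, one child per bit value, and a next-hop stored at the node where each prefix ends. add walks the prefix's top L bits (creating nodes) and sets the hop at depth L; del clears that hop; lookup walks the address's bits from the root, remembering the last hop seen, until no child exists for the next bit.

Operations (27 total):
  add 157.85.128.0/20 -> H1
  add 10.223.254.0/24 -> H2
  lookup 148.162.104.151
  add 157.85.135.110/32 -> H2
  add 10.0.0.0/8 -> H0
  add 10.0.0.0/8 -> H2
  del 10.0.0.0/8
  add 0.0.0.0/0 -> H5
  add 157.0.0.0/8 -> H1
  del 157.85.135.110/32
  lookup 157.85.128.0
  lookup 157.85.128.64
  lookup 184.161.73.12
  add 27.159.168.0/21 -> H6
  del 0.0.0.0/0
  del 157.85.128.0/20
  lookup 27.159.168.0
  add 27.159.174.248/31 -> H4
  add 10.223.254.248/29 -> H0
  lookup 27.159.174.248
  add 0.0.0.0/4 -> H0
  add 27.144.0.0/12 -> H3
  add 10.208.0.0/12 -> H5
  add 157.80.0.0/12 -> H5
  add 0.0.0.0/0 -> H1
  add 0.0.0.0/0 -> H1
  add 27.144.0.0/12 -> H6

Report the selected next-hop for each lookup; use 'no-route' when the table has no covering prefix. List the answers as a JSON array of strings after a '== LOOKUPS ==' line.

Apply in order:
  add 157.85.128.0/20 -> H1 at depth 20
  add 10.223.254.0/24 -> H2 at depth 24
  Q 148.162.104.151: descend 1001 ; hops seen [∅] ; pick no-route
  add 157.85.135.110/32 -> H2 at depth 32
  add 10.0.0.0/8 -> H0 at depth 8
  add 10.0.0.0/8 -> H2 at depth 8
  - 10.0.0.0/8 clear@8
  add 0.0.0.0/0 -> H5 at depth 0
  add 157.0.0.0/8 -> H1 at depth 8
  - 157.85.135.110/32 clear@32
  Q 157.85.128.0: descend 100111010101010110000 ; hops seen [H5,H1,H1] ; pick H1
  Q 157.85.128.64: descend 100111010101010110000 ; hops seen [H5,H1,H1] ; pick H1
  Q 184.161.73.12: descend 10 ; hops seen [H5] ; pick H5
  add 27.159.168.0/21 -> H6 at depth 21
  - 0.0.0.0/0 clear@0
  - 157.85.128.0/20 clear@20
  Q 27.159.168.0: descend 000110111001111110101 ; hops seen [H6] ; pick H6
  add 27.159.174.248/31 -> H4 at depth 31
  add 10.223.254.248/29 -> H0 at depth 29
  Q 27.159.174.248: descend 0001101110011111101011101111100 ; hops seen [H6,H4] ; pick H4
  add 0.0.0.0/4 -> H0 at depth 4
  add 27.144.0.0/12 -> H3 at depth 12
  add 10.208.0.0/12 -> H5 at depth 12
  add 157.80.0.0/12 -> H5 at depth 12
  add 0.0.0.0/0 -> H1 at depth 0
  add 0.0.0.0/0 -> H1 at depth 0
  add 27.144.0.0/12 -> H6 at depth 12

== LOOKUPS ==
["no-route","H1","H1","H5","H6","H4"]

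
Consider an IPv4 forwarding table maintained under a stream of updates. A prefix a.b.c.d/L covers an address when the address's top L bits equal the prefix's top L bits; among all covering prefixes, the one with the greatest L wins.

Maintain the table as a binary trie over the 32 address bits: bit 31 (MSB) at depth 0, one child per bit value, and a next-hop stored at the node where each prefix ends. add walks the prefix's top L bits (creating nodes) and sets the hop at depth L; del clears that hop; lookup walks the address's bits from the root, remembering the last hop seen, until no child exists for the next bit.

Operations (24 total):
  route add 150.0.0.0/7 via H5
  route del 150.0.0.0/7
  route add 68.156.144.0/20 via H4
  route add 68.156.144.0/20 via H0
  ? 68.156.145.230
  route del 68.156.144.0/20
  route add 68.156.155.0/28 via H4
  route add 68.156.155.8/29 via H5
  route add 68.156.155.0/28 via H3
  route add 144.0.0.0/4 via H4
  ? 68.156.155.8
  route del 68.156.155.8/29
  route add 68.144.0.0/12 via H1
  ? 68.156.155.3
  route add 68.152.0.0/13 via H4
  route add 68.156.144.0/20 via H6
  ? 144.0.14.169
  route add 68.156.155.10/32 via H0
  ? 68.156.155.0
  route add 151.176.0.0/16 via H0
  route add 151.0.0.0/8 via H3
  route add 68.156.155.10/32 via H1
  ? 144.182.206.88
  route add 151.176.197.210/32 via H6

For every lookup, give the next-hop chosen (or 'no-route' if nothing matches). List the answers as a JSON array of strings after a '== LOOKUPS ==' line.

Apply in order:
  add 150.0.0.0/7 -> H5 at depth 7
  - 150.0.0.0/7 clear@7
  add 68.156.144.0/20 -> H4 at depth 20
  add 68.156.144.0/20 -> H0 at depth 20
  Q 68.156.145.230: descend 01000100100111001001 ; hops seen [H0] ; pick H0
  - 68.156.144.0/20 clear@20
  add 68.156.155.0/28 -> H4 at depth 28
  add 68.156.155.8/29 -> H5 at depth 29
  add 68.156.155.0/28 -> H3 at depth 28
  add 144.0.0.0/4 -> H4 at depth 4
  Q 68.156.155.8: descend 01000100100111001001101100001 ; hops seen [H3,H5] ; pick H5
  - 68.156.155.8/29 clear@29
  add 68.144.0.0/12 -> H1 at depth 12
  Q 68.156.155.3: descend 0100010010011100100110110000 ; hops seen [H1,H3] ; pick H3
  add 68.152.0.0/13 -> H4 at depth 13
  add 68.156.144.0/20 -> H6 at depth 20
  Q 144.0.14.169: descend 10010 ; hops seen [H4] ; pick H4
  add 68.156.155.10/32 -> H0 at depth 32
  Q 68.156.155.0: descend 0100010010011100100110110000 ; hops seen [H1,H4,H6,H3] ; pick H3
  add 151.176.0.0/16 -> H0 at depth 16
  add 151.0.0.0/8 -> H3 at depth 8
  add 68.156.155.10/32 -> H1 at depth 32
  Q 144.182.206.88: descend 10010 ; hops seen [H4] ; pick H4
  add 151.176.197.210/32 -> H6 at depth 32

== LOOKUPS ==
["H0","H5","H3","H4","H3","H4"]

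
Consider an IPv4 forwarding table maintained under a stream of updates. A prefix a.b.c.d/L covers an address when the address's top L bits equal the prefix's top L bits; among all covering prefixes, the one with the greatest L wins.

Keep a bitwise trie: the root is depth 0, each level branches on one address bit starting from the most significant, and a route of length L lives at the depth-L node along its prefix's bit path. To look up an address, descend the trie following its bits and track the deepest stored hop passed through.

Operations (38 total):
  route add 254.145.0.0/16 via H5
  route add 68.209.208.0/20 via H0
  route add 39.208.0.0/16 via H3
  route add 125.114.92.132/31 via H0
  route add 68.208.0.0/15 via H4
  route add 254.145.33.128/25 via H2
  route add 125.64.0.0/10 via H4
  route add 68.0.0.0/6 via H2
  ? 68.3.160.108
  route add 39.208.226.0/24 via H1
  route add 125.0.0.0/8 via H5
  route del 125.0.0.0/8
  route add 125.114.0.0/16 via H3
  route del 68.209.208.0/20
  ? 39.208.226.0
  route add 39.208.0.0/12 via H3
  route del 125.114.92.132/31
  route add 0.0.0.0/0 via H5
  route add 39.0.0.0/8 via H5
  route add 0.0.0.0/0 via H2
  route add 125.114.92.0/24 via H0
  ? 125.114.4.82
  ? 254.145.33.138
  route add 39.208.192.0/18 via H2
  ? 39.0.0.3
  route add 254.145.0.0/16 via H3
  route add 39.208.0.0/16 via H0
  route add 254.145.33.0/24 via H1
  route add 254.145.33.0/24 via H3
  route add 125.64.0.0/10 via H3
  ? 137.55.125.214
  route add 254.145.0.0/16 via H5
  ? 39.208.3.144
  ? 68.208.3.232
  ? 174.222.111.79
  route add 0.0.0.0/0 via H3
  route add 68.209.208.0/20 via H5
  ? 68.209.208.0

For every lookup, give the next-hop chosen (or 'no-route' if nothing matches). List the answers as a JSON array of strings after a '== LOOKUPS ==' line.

Trace:
  add 254.145.0.0/16 -> H5 at depth 16
  add 68.209.208.0/20 -> H0 at depth 20
  add 39.208.0.0/16 -> H3 at depth 16
  add 125.114.92.132/31 -> H0 at depth 31
  add 68.208.0.0/15 -> H4 at depth 15
  add 254.145.33.128/25 -> H2 at depth 25
  add 125.64.0.0/10 -> H4 at depth 10
  add 68.0.0.0/6 -> H2 at depth 6
  ? 68.3.160.108  path d0:-→d1:-→d2:-→d3:-→d4:-→d5:-→d6:H2→d7:-→d8:-  best=H2
  add 39.208.226.0/24 -> H1 at depth 24
  add 125.0.0.0/8 -> H5 at depth 8
  del 125.0.0.0/8 (clear depth 8)
  add 125.114.0.0/16 -> H3 at depth 16
  del 68.209.208.0/20 (clear depth 20)
  ? 39.208.226.0  path d0:-→d1:-→d2:-→d3:-→d4:-→d5:-→d6:-→d7:-→d8:-→d9:-→d10:-→d11:-→d12:-→d13:-→d14:-→d15:-→d16:H3→d17:-→d18:-→d19:-→d20:-→d21:-→d22:-→d23:-→d24:H1  best=H1
  add 39.208.0.0/12 -> H3 at depth 12
  del 125.114.92.132/31 (clear depth 31)
  add 0.0.0.0/0 -> H5 at depth 0
  add 39.0.0.0/8 -> H5 at depth 8
  add 0.0.0.0/0 -> H2 at depth 0
  add 125.114.92.0/24 -> H0 at depth 24
  ? 125.114.4.82  path d0:H2→d1:-→d2:-→d3:-→d4:-→d5:-→d6:-→d7:-→d8:-→d9:-→d10:H4→d11:-→d12:-→d13:-→d14:-→d15:-→d16:H3→d17:-  best=H3
  ? 254.145.33.138  path d0:H2→d1:-→d2:-→d3:-→d4:-→d5:-→d6:-→d7:-→d8:-→d9:-→d10:-→d11:-→d12:-→d13:-→d14:-→d15:-→d16:H5→d17:-→d18:-→d19:-→d20:-→d21:-→d22:-→d23:-→d24:-→d25:H2  best=H2
  add 39.208.192.0/18 -> H2 at depth 18
  ? 39.0.0.3  path d0:H2→d1:-→d2:-→d3:-→d4:-→d5:-→d6:-→d7:-→d8:H5  best=H5
  add 254.145.0.0/16 -> H3 at depth 16
  add 39.208.0.0/16 -> H0 at depth 16
  add 254.145.33.0/24 -> H1 at depth 24
  add 254.145.33.0/24 -> H3 at depth 24
  add 125.64.0.0/10 -> H3 at depth 10
  ? 137.55.125.214  path d0:H2→d1:-  best=H2
  add 254.145.0.0/16 -> H5 at depth 16
  ? 39.208.3.144  path d0:H2→d1:-→d2:-→d3:-→d4:-→d5:-→d6:-→d7:-→d8:H5→d9:-→d10:-→d11:-→d12:H3→d13:-→d14:-→d15:-→d16:H0  best=H0
  ? 68.208.3.232  path d0:H2→d1:-→d2:-→d3:-→d4:-→d5:-→d6:H2→d7:-→d8:-→d9:-→d10:-→d11:-→d12:-→d13:-→d14:-→d15:H4  best=H4
  ? 174.222.111.79  path d0:H2→d1:-  best=H2
  add 0.0.0.0/0 -> H3 at depth 0
  add 68.209.208.0/20 -> H5 at depth 20
  ? 68.209.208.0  path d0:H3→d1:-→d2:-→d3:-→d4:-→d5:-→d6:H2→d7:-→d8:-→d9:-→d10:-→d11:-→d12:-→d13:-→d14:-→d15:H4→d16:-→d17:-→d18:-→d19:-→d20:H5  best=H5

== LOOKUPS ==
["H2","H1","H3","H2","H5","H2","H0","H4","H2","H5"]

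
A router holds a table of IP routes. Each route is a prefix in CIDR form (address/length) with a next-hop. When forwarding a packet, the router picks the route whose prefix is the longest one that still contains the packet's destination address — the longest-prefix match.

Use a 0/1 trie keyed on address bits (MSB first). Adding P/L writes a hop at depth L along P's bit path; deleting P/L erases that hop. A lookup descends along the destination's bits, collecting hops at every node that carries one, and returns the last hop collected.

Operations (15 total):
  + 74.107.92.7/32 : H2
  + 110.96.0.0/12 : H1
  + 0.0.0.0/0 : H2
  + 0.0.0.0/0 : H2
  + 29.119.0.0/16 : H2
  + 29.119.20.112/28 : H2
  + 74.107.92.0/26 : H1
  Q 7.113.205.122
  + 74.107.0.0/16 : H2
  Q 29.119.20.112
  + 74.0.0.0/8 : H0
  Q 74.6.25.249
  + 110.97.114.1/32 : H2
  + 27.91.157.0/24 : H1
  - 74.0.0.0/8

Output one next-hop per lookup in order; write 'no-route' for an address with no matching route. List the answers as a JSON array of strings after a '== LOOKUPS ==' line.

Process each operation:
  + 74.107.92.7/32 (H2) depth=32
  + 110.96.0.0/12 (H1) depth=12
  + 0.0.0.0/0 (H2) depth=0
  + 0.0.0.0/0 (H2) depth=0
  + 29.119.0.0/16 (H2) depth=16
  + 29.119.20.112/28 (H2) depth=28
  + 74.107.92.0/26 (H1) depth=26
  ? 7.113.205.122  path d0:H2→d1:-→d2:-→d3:-  best=H2
  + 74.107.0.0/16 (H2) depth=16
  ? 29.119.20.112  path d0:H2→d1:-→d2:-→d3:-→d4:-→d5:-→d6:-→d7:-→d8:-→d9:-→d10:-→d11:-→d12:-→d13:-→d14:-→d15:-→d16:H2→d17:-→d18:-→d19:-→d20:-→d21:-→d22:-→d23:-→d24:-→d25:-→d26:-→d27:-→d28:H2  best=H2
  + 74.0.0.0/8 (H0) depth=8
  ? 74.6.25.249  path d0:H2→d1:-→d2:-→d3:-→d4:-→d5:-→d6:-→d7:-→d8:H0→d9:-  best=H0
  + 110.97.114.1/32 (H2) depth=32
  + 27.91.157.0/24 (H1) depth=24
  - 74.0.0.0/8 clear@8

== LOOKUPS ==
["H2","H2","H0"]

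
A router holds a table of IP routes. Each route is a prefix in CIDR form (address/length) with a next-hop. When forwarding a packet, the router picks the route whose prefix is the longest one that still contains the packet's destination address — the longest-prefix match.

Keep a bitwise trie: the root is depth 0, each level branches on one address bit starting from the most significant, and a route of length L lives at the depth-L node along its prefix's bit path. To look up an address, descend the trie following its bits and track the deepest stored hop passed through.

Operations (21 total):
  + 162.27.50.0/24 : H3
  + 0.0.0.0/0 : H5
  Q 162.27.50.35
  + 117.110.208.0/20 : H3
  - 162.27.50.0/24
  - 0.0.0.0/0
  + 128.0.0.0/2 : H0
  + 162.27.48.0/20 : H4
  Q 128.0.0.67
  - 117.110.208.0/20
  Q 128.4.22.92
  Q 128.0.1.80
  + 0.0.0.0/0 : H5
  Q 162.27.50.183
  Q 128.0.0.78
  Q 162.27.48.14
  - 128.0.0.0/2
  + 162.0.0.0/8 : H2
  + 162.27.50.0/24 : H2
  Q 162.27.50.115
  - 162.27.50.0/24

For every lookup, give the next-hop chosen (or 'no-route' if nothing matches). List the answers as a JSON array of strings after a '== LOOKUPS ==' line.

Process each operation:
  + 162.27.50.0/24 (H3) depth=24
  + 0.0.0.0/0 (H5) depth=0
  lookup 162.27.50.35: bits 101000100001101100110010 walk d0:H5→d1:-→d2:-→d3:-→d4:-→d5:-→d6:-→d7:-→d8:-→d9:-→d10:-→d11:-→d12:-→d13:-→d14:-→d15:-→d16:-→d17:-→d18:-→d19:-→d20:-→d21:-→d22:-→d23:-→d24:H3 -> H3
  + 117.110.208.0/20 (H3) depth=20
  del 162.27.50.0/24 (clear depth 24)
  del 0.0.0.0/0 (clear depth 0)
  + 128.0.0.0/2 (H0) depth=2
  + 162.27.48.0/20 (H4) depth=20
  lookup 128.0.0.67: bits 10 walk d0:-→d1:-→d2:H0 -> H0
  del 117.110.208.0/20 (clear depth 20)
  lookup 128.4.22.92: bits 10 walk d0:-→d1:-→d2:H0 -> H0
  lookup 128.0.1.80: bits 10 walk d0:-→d1:-→d2:H0 -> H0
  + 0.0.0.0/0 (H5) depth=0
  lookup 162.27.50.183: bits 101000100001101100110010 walk d0:H5→d1:-→d2:H0→d3:-→d4:-→d5:-→d6:-→d7:-→d8:-→d9:-→d10:-→d11:-→d12:-→d13:-→d14:-→d15:-→d16:-→d17:-→d18:-→d19:-→d20:H4→d21:-→d22:-→d23:-→d24:- -> H4
  lookup 128.0.0.78: bits 10 walk d0:H5→d1:-→d2:H0 -> H0
  lookup 162.27.48.14: bits 1010001000011011001100 walk d0:H5→d1:-→d2:H0→d3:-→d4:-→d5:-→d6:-→d7:-→d8:-→d9:-→d10:-→d11:-→d12:-→d13:-→d14:-→d15:-→d16:-→d17:-→d18:-→d19:-→d20:H4→d21:-→d22:- -> H4
  del 128.0.0.0/2 (clear depth 2)
  + 162.0.0.0/8 (H2) depth=8
  + 162.27.50.0/24 (H2) depth=24
  lookup 162.27.50.115: bits 101000100001101100110010 walk d0:H5→d1:-→d2:-→d3:-→d4:-→d5:-→d6:-→d7:-→d8:H2→d9:-→d10:-→d11:-→d12:-→d13:-→d14:-→d15:-→d16:-→d17:-→d18:-→d19:-→d20:H4→d21:-→d22:-→d23:-→d24:H2 -> H2
  del 162.27.50.0/24 (clear depth 24)

== LOOKUPS ==
["H3","H0","H0","H0","H4","H0","H4","H2"]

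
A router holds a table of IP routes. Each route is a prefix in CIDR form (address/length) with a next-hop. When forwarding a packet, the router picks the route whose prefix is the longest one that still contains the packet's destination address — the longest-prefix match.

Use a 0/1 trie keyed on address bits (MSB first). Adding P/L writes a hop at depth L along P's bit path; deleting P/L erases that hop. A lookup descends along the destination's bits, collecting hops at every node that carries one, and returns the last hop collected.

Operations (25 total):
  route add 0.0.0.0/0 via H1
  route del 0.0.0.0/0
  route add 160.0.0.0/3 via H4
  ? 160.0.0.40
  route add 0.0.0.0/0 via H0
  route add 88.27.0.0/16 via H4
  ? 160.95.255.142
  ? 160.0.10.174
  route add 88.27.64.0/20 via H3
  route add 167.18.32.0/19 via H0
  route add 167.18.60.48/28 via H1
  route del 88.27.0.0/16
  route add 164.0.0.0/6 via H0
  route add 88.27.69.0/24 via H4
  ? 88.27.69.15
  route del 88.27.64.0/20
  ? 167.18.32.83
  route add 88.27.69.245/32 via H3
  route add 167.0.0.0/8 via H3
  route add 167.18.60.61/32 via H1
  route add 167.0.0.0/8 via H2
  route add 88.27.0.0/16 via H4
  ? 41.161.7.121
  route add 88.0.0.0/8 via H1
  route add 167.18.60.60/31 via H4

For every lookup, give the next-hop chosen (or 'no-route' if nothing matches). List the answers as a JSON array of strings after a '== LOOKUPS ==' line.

Process each operation:
  add 0.0.0.0/0 -> H1 at depth 0
  - 0.0.0.0/0 clear@0
  add 160.0.0.0/3 -> H4 at depth 3
  ? 160.0.0.40  path d0:-→d1:-→d2:-→d3:H4  best=H4
  add 0.0.0.0/0 -> H0 at depth 0
  add 88.27.0.0/16 -> H4 at depth 16
  ? 160.95.255.142  path d0:H0→d1:-→d2:-→d3:H4  best=H4
  ? 160.0.10.174  path d0:H0→d1:-→d2:-→d3:H4  best=H4
  add 88.27.64.0/20 -> H3 at depth 20
  add 167.18.32.0/19 -> H0 at depth 19
  add 167.18.60.48/28 -> H1 at depth 28
  - 88.27.0.0/16 clear@16
  add 164.0.0.0/6 -> H0 at depth 6
  add 88.27.69.0/24 -> H4 at depth 24
  ? 88.27.69.15  path d0:H0→d1:-→d2:-→d3:-→d4:-→d5:-→d6:-→d7:-→d8:-→d9:-→d10:-→d11:-→d12:-→d13:-→d14:-→d15:-→d16:-→d17:-→d18:-→d19:-→d20:H3→d21:-→d22:-→d23:-→d24:H4  best=H4
  - 88.27.64.0/20 clear@20
  ? 167.18.32.83  path d0:H0→d1:-→d2:-→d3:H4→d4:-→d5:-→d6:H0→d7:-→d8:-→d9:-→d10:-→d11:-→d12:-→d13:-→d14:-→d15:-→d16:-→d17:-→d18:-→d19:H0  best=H0
  add 88.27.69.245/32 -> H3 at depth 32
  add 167.0.0.0/8 -> H3 at depth 8
  add 167.18.60.61/32 -> H1 at depth 32
  add 167.0.0.0/8 -> H2 at depth 8
  add 88.27.0.0/16 -> H4 at depth 16
  ? 41.161.7.121  path d0:H0→d1:-  best=H0
  add 88.0.0.0/8 -> H1 at depth 8
  add 167.18.60.60/31 -> H4 at depth 31

== LOOKUPS ==
["H4","H4","H4","H4","H0","H0"]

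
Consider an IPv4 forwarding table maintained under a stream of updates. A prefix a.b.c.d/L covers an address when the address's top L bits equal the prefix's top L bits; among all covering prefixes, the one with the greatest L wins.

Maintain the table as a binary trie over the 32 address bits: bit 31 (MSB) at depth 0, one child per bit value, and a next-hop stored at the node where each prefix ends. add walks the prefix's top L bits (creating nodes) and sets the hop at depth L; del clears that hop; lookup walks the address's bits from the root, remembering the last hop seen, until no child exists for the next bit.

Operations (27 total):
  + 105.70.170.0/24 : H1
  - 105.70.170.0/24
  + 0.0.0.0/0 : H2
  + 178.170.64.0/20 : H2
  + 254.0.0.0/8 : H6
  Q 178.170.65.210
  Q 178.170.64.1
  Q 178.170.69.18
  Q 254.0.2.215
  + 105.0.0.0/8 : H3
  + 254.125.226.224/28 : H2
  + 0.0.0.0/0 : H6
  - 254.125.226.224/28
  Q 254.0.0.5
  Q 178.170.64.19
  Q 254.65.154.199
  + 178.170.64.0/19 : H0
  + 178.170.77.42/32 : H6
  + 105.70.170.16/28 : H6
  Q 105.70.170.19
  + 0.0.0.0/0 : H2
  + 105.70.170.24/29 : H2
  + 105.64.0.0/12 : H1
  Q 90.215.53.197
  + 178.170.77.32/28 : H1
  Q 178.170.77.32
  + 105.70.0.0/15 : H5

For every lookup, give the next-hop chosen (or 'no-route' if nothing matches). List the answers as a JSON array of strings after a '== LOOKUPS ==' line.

Trace:
  add 105.70.170.0/24 -> H1 at depth 24
  - 105.70.170.0/24 clear@24
  add 0.0.0.0/0 -> H2 at depth 0
  add 178.170.64.0/20 -> H2 at depth 20
  add 254.0.0.0/8 -> H6 at depth 8
  Q 178.170.65.210: descend 10110010101010100100 ; hops seen [H2,H2] ; pick H2
  Q 178.170.64.1: descend 10110010101010100100 ; hops seen [H2,H2] ; pick H2
  Q 178.170.69.18: descend 10110010101010100100 ; hops seen [H2,H2] ; pick H2
  Q 254.0.2.215: descend 11111110 ; hops seen [H2,H6] ; pick H6
  add 105.0.0.0/8 -> H3 at depth 8
  add 254.125.226.224/28 -> H2 at depth 28
  add 0.0.0.0/0 -> H6 at depth 0
  - 254.125.226.224/28 clear@28
  Q 254.0.0.5: descend 111111100 ; hops seen [H6,H6] ; pick H6
  Q 178.170.64.19: descend 10110010101010100100 ; hops seen [H6,H2] ; pick H2
  Q 254.65.154.199: descend 1111111001 ; hops seen [H6,H6] ; pick H6
  add 178.170.64.0/19 -> H0 at depth 19
  add 178.170.77.42/32 -> H6 at depth 32
  add 105.70.170.16/28 -> H6 at depth 28
  Q 105.70.170.19: descend 0110100101000110101010100001 ; hops seen [H6,H3,H6] ; pick H6
  add 0.0.0.0/0 -> H2 at depth 0
  add 105.70.170.24/29 -> H2 at depth 29
  add 105.64.0.0/12 -> H1 at depth 12
  Q 90.215.53.197: descend 01 ; hops seen [H2] ; pick H2
  add 178.170.77.32/28 -> H1 at depth 28
  Q 178.170.77.32: descend 1011001010101010010011010010 ; hops seen [H2,H0,H2,H1] ; pick H1
  add 105.70.0.0/15 -> H5 at depth 15

== LOOKUPS ==
["H2","H2","H2","H6","H6","H2","H6","H6","H2","H1"]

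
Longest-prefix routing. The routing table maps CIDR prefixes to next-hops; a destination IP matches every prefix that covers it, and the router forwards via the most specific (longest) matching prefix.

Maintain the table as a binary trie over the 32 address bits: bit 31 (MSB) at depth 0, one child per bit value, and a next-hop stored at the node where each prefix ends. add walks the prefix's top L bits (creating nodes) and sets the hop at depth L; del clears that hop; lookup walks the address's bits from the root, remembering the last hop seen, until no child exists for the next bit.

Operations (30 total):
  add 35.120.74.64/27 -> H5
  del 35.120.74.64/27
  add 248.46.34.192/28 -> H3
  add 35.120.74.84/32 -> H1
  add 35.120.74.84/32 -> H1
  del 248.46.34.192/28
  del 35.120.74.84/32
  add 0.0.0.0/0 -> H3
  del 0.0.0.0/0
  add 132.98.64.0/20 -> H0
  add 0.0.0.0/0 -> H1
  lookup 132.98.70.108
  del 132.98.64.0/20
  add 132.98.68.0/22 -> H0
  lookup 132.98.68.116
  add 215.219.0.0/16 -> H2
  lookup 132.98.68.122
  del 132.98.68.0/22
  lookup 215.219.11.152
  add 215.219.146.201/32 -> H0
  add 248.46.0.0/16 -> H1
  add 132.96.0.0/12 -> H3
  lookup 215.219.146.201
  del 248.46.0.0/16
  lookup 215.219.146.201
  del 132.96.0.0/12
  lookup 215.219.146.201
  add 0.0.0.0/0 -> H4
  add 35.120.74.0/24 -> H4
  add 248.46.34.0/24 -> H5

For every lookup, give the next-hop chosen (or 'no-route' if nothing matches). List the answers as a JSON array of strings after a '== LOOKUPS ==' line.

Apply in order:
  + 35.120.74.64/27 (H5) depth=27
  - 35.120.74.64/27 clear@27
  + 248.46.34.192/28 (H3) depth=28
  + 35.120.74.84/32 (H1) depth=32
  + 35.120.74.84/32 (H1) depth=32
  - 248.46.34.192/28 clear@28
  - 35.120.74.84/32 clear@32
  + 0.0.0.0/0 (H3) depth=0
  - 0.0.0.0/0 clear@0
  + 132.98.64.0/20 (H0) depth=20
  + 0.0.0.0/0 (H1) depth=0
  Q 132.98.70.108: descend 10000100011000100100 ; hops seen [H1,H0] ; pick H0
  - 132.98.64.0/20 clear@20
  + 132.98.68.0/22 (H0) depth=22
  Q 132.98.68.116: descend 1000010001100010010001 ; hops seen [H1,H0] ; pick H0
  + 215.219.0.0/16 (H2) depth=16
  Q 132.98.68.122: descend 1000010001100010010001 ; hops seen [H1,H0] ; pick H0
  - 132.98.68.0/22 clear@22
  Q 215.219.11.152: descend 1101011111011011 ; hops seen [H1,H2] ; pick H2
  + 215.219.146.201/32 (H0) depth=32
  + 248.46.0.0/16 (H1) depth=16
  + 132.96.0.0/12 (H3) depth=12
  Q 215.219.146.201: descend 11010111110110111001001011001001 ; hops seen [H1,H2,H0] ; pick H0
  - 248.46.0.0/16 clear@16
  Q 215.219.146.201: descend 11010111110110111001001011001001 ; hops seen [H1,H2,H0] ; pick H0
  - 132.96.0.0/12 clear@12
  Q 215.219.146.201: descend 11010111110110111001001011001001 ; hops seen [H1,H2,H0] ; pick H0
  + 0.0.0.0/0 (H4) depth=0
  + 35.120.74.0/24 (H4) depth=24
  + 248.46.34.0/24 (H5) depth=24

== LOOKUPS ==
["H0","H0","H0","H2","H0","H0","H0"]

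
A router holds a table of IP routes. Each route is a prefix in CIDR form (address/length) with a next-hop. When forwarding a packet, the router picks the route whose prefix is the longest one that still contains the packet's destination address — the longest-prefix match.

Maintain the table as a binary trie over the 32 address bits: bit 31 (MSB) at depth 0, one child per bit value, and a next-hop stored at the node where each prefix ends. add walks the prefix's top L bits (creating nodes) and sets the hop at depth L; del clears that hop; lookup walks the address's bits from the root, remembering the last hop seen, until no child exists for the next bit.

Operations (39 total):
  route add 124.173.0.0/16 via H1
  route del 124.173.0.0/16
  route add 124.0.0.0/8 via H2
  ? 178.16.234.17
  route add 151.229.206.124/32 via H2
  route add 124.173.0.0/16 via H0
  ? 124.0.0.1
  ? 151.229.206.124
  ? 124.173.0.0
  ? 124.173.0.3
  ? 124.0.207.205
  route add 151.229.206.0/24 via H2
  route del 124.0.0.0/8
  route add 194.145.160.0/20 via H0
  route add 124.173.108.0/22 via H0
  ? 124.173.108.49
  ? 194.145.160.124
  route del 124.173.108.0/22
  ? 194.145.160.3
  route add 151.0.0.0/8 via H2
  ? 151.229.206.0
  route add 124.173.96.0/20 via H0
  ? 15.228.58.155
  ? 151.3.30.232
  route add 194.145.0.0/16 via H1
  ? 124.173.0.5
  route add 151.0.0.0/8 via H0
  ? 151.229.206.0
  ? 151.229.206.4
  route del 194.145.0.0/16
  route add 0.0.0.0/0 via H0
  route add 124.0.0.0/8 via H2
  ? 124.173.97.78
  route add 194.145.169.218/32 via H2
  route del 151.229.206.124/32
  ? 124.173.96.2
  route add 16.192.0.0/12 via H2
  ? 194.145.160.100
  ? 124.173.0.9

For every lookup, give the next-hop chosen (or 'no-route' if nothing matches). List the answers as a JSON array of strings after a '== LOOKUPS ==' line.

Apply in order:
  add 124.173.0.0/16 -> H1 at depth 16
  del 124.173.0.0/16 (clear depth 16)
  add 124.0.0.0/8 -> H2 at depth 8
  lookup 178.16.234.17: bits ε walk d0:- -> no-route
  add 151.229.206.124/32 -> H2 at depth 32
  add 124.173.0.0/16 -> H0 at depth 16
  lookup 124.0.0.1: bits 01111100 walk d0:-→d1:-→d2:-→d3:-→d4:-→d5:-→d6:-→d7:-→d8:H2 -> H2
  lookup 151.229.206.124: bits 10010111111001011100111001111100 walk d0:-→d1:-→d2:-→d3:-→d4:-→d5:-→d6:-→d7:-→d8:-→d9:-→d10:-→d11:-→d12:-→d13:-→d14:-→d15:-→d16:-→d17:-→d18:-→d19:-→d20:-→d21:-→d22:-→d23:-→d24:-→d25:-→d26:-→d27:-→d28:-→d29:-→d30:-→d31:-→d32:H2 -> H2
  lookup 124.173.0.0: bits 0111110010101101 walk d0:-→d1:-→d2:-→d3:-→d4:-→d5:-→d6:-→d7:-→d8:H2→d9:-→d10:-→d11:-→d12:-→d13:-→d14:-→d15:-→d16:H0 -> H0
  lookup 124.173.0.3: bits 0111110010101101 walk d0:-→d1:-→d2:-→d3:-→d4:-→d5:-→d6:-→d7:-→d8:H2→d9:-→d10:-→d11:-→d12:-→d13:-→d14:-→d15:-→d16:H0 -> H0
  lookup 124.0.207.205: bits 01111100 walk d0:-→d1:-→d2:-→d3:-→d4:-→d5:-→d6:-→d7:-→d8:H2 -> H2
  add 151.229.206.0/24 -> H2 at depth 24
  del 124.0.0.0/8 (clear depth 8)
  add 194.145.160.0/20 -> H0 at depth 20
  add 124.173.108.0/22 -> H0 at depth 22
  lookup 124.173.108.49: bits 0111110010101101011011 walk d0:-→d1:-→d2:-→d3:-→d4:-→d5:-→d6:-→d7:-→d8:-→d9:-→d10:-→d11:-→d12:-→d13:-→d14:-→d15:-→d16:H0→d17:-→d18:-→d19:-→d20:-→d21:-→d22:H0 -> H0
  lookup 194.145.160.124: bits 11000010100100011010 walk d0:-→d1:-→d2:-→d3:-→d4:-→d5:-→d6:-→d7:-→d8:-→d9:-→d10:-→d11:-→d12:-→d13:-→d14:-→d15:-→d16:-→d17:-→d18:-→d19:-→d20:H0 -> H0
  del 124.173.108.0/22 (clear depth 22)
  lookup 194.145.160.3: bits 11000010100100011010 walk d0:-→d1:-→d2:-→d3:-→d4:-→d5:-→d6:-→d7:-→d8:-→d9:-→d10:-→d11:-→d12:-→d13:-→d14:-→d15:-→d16:-→d17:-→d18:-→d19:-→d20:H0 -> H0
  add 151.0.0.0/8 -> H2 at depth 8
  lookup 151.229.206.0: bits 1001011111100101110011100 walk d0:-→d1:-→d2:-→d3:-→d4:-→d5:-→d6:-→d7:-→d8:H2→d9:-→d10:-→d11:-→d12:-→d13:-→d14:-→d15:-→d16:-→d17:-→d18:-→d19:-→d20:-→d21:-→d22:-→d23:-→d24:H2→d25:- -> H2
  add 124.173.96.0/20 -> H0 at depth 20
  lookup 15.228.58.155: bits 0 walk d0:-→d1:- -> no-route
  lookup 151.3.30.232: bits 10010111 walk d0:-→d1:-→d2:-→d3:-→d4:-→d5:-→d6:-→d7:-→d8:H2 -> H2
  add 194.145.0.0/16 -> H1 at depth 16
  lookup 124.173.0.5: bits 01111100101011010 walk d0:-→d1:-→d2:-→d3:-→d4:-→d5:-→d6:-→d7:-→d8:-→d9:-→d10:-→d11:-→d12:-→d13:-→d14:-→d15:-→d16:H0→d17:- -> H0
  add 151.0.0.0/8 -> H0 at depth 8
  lookup 151.229.206.0: bits 1001011111100101110011100 walk d0:-→d1:-→d2:-→d3:-→d4:-→d5:-→d6:-→d7:-→d8:H0→d9:-→d10:-→d11:-→d12:-→d13:-→d14:-→d15:-→d16:-→d17:-→d18:-→d19:-→d20:-→d21:-→d22:-→d23:-→d24:H2→d25:- -> H2
  lookup 151.229.206.4: bits 1001011111100101110011100 walk d0:-→d1:-→d2:-→d3:-→d4:-→d5:-→d6:-→d7:-→d8:H0→d9:-→d10:-→d11:-→d12:-→d13:-→d14:-→d15:-→d16:-→d17:-→d18:-→d19:-→d20:-→d21:-→d22:-→d23:-→d24:H2→d25:- -> H2
  del 194.145.0.0/16 (clear depth 16)
  add 0.0.0.0/0 -> H0 at depth 0
  add 124.0.0.0/8 -> H2 at depth 8
  lookup 124.173.97.78: bits 01111100101011010110 walk d0:H0→d1:-→d2:-→d3:-→d4:-→d5:-→d6:-→d7:-→d8:H2→d9:-→d10:-→d11:-→d12:-→d13:-→d14:-→d15:-→d16:H0→d17:-→d18:-→d19:-→d20:H0 -> H0
  add 194.145.169.218/32 -> H2 at depth 32
  del 151.229.206.124/32 (clear depth 32)
  lookup 124.173.96.2: bits 01111100101011010110 walk d0:H0→d1:-→d2:-→d3:-→d4:-→d5:-→d6:-→d7:-→d8:H2→d9:-→d10:-→d11:-→d12:-→d13:-→d14:-→d15:-→d16:H0→d17:-→d18:-→d19:-→d20:H0 -> H0
  add 16.192.0.0/12 -> H2 at depth 12
  lookup 194.145.160.100: bits 11000010100100011010 walk d0:H0→d1:-→d2:-→d3:-→d4:-→d5:-→d6:-→d7:-→d8:-→d9:-→d10:-→d11:-→d12:-→d13:-→d14:-→d15:-→d16:-→d17:-→d18:-→d19:-→d20:H0 -> H0
  lookup 124.173.0.9: bits 01111100101011010 walk d0:H0→d1:-→d2:-→d3:-→d4:-→d5:-→d6:-→d7:-→d8:H2→d9:-→d10:-→d11:-→d12:-→d13:-→d14:-→d15:-→d16:H0→d17:- -> H0

== LOOKUPS ==
["no-route","H2","H2","H0","H0","H2","H0","H0","H0","H2","no-route","H2","H0","H2","H2","H0","H0","H0","H0"]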